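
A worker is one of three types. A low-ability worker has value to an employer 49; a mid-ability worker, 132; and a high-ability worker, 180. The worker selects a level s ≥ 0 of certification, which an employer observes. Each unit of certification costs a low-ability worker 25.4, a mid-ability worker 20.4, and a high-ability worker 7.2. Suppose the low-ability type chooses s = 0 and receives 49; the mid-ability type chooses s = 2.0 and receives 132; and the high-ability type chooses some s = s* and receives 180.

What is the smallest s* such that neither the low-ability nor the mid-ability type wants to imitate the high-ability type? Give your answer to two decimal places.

5.16

Mid-ability type (on-path payoff 132 − 20.4×2.0 = 91.2) won't mimic when 91.2 ≥ 180 − 20.4·s*, i.e. s* ≥ 4.35.
Low-ability type (on-path payoff 49) won't mimic when 49 ≥ 180 − 25.4·s*, i.e. s* ≥ 5.16.
Both must hold, so s* = max(5.16, 4.35) = 5.16. The low-ability type's constraint binds.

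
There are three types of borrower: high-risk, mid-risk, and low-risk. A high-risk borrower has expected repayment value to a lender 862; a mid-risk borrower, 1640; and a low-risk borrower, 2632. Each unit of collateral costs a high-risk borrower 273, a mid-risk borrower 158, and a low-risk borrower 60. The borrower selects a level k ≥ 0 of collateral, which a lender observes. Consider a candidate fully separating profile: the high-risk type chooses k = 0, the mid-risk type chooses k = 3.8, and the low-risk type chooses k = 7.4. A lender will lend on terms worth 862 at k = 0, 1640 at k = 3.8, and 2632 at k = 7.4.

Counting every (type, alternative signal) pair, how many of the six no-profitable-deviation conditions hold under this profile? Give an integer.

High-risk (own payoff 862): to k=3.8 gives 1640 − 273×3.8 = 602.6 → no gain ✓; to k=7.4 gives 2632 − 273×7.4 = 611.8 → no gain ✓.
Mid-risk (own payoff 1640 − 158×3.8 = 1039.6): to k=0 gives 862 → no gain ✓; to k=7.4 gives 2632 − 158×7.4 = 1462.8 → profitable ✗.
Low-risk (own payoff 2632 − 60×7.4 = 2188): to k=0 gives 862 → no gain ✓; to k=3.8 gives 1640 − 60×3.8 = 1412 → no gain ✓.
5 of the 6 constraints hold; not an equilibrium.

5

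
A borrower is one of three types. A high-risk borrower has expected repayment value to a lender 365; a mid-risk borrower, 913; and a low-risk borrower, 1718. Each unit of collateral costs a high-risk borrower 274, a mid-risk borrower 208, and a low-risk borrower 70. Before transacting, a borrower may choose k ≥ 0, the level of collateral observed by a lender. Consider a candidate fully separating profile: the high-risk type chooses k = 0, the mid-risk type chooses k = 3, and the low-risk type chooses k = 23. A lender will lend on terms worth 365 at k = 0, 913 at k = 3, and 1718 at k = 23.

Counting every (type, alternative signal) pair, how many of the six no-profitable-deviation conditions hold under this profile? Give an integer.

High-risk (own payoff 365): to k=3 gives 913 − 274×3 = 91 → no gain ✓; to k=23 gives 1718 − 274×23 = -4584 → no gain ✓.
Low-risk (own payoff 1718 − 70×23 = 108): to k=0 gives 365 → profitable ✗; to k=3 gives 913 − 70×3 = 703 → profitable ✗.
Mid-risk (own payoff 913 − 208×3 = 289): to k=0 gives 365 → profitable ✗; to k=23 gives 1718 − 208×23 = -3066 → no gain ✓.
3 of the 6 constraints hold; not an equilibrium.

3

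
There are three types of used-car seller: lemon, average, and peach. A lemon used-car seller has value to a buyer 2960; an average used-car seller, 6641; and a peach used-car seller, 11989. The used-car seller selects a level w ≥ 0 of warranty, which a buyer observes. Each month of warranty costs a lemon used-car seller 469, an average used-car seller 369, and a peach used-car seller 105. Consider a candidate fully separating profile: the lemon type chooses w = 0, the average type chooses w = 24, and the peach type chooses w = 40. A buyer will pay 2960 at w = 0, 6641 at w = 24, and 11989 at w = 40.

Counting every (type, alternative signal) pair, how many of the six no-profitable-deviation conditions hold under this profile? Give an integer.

5

Average (own payoff 6641 − 369×24 = -2215): to w=0 gives 2960 → profitable ✗; to w=40 gives 11989 − 369×40 = -2771 → no gain ✓.
Lemon (own payoff 2960): to w=24 gives 6641 − 469×24 = -4615 → no gain ✓; to w=40 gives 11989 − 469×40 = -6771 → no gain ✓.
Peach (own payoff 11989 − 105×40 = 7789): to w=0 gives 2960 → no gain ✓; to w=24 gives 6641 − 105×24 = 4121 → no gain ✓.
5 of the 6 constraints hold; not an equilibrium.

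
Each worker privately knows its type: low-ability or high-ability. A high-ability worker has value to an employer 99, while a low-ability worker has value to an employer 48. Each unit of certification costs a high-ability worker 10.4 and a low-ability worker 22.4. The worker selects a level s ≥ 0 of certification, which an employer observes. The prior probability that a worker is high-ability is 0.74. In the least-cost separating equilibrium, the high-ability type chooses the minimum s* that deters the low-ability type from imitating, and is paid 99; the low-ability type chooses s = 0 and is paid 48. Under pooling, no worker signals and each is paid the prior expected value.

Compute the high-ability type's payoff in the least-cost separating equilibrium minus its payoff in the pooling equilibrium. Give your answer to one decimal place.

-10.4

Least-cost separating signal: s* solves 48 = 99 − 22.4·s*, so s* = (99 − 48)/22.4 ≈ 2.2768.
High-ability type's separating payoff: 99 − 10.4 × s* = 99 − 10.4 × (99 − 48)/22.4 = 99 − 530.4/22.4 ≈ 75.321.
Pooling payoff: 0.74 × 99 + 0.26 × 48 = 85.74.
Difference: 75.321 − 85.74 = -10.419, i.e. -10.4 to one decimal place.
The high-ability type would prefer the pooling outcome.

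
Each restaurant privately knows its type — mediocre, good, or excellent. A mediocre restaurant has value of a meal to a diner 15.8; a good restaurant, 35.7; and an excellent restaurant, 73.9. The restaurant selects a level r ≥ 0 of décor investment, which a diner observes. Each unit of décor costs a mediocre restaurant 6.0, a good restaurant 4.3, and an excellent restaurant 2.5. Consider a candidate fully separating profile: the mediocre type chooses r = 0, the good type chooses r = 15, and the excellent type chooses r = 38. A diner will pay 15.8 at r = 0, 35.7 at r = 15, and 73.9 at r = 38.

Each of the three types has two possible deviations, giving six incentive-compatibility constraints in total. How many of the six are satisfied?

Excellent (own payoff 73.9 − 2.5×38 = -21.1): to r=0 gives 15.8 → profitable ✗; to r=15 gives 35.7 − 2.5×15 = -1.8 → profitable ✗.
Good (own payoff 35.7 − 4.3×15 = -28.8): to r=0 gives 15.8 → profitable ✗; to r=38 gives 73.9 − 4.3×38 = -89.5 → no gain ✓.
Mediocre (own payoff 15.8): to r=15 gives 35.7 − 6.0×15 = -54.3 → no gain ✓; to r=38 gives 73.9 − 6.0×38 = -154.1 → no gain ✓.
3 of the 6 constraints hold; not an equilibrium.

3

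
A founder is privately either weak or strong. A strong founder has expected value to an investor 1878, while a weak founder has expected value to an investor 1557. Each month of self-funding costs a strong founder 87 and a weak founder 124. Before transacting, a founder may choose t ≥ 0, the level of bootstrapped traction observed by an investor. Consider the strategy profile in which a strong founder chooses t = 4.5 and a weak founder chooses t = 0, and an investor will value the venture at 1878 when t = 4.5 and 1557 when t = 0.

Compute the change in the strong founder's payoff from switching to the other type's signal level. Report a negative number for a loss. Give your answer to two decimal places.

Playing t = 4.5 the strong founder receives 1878 − 87 × 4.5 = 1486.5.
Deviating to t = 0 yields 1557 instead.
Gain from deviating: 1557 − 1486.5 = 70.50.
The gain is positive, so the strong type's incentive-compatibility constraint is violated — this profile is not a separating equilibrium.

70.50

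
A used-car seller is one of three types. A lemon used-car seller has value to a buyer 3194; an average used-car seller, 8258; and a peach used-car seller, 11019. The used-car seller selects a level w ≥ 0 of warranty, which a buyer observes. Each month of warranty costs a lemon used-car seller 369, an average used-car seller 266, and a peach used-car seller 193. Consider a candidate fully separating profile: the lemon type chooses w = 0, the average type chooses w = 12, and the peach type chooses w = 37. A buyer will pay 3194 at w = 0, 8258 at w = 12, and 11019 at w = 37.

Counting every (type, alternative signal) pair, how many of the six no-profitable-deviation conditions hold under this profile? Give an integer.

Average (own payoff 8258 − 266×12 = 5066): to w=0 gives 3194 → no gain ✓; to w=37 gives 11019 − 266×37 = 1177 → no gain ✓.
Lemon (own payoff 3194): to w=12 gives 8258 − 369×12 = 3830 → profitable ✗; to w=37 gives 11019 − 369×37 = -2634 → no gain ✓.
Peach (own payoff 11019 − 193×37 = 3878): to w=0 gives 3194 → no gain ✓; to w=12 gives 8258 − 193×12 = 5942 → profitable ✗.
4 of the 6 constraints hold; not an equilibrium.

4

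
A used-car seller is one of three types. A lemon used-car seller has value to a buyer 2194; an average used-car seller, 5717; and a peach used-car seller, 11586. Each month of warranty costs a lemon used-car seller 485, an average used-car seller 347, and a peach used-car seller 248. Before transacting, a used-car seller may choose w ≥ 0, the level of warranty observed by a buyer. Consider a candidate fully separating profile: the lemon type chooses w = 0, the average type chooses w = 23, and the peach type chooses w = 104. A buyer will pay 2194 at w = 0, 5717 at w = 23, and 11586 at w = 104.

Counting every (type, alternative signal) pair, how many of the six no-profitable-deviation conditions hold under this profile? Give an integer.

3

Peach (own payoff 11586 − 248×104 = -14206): to w=0 gives 2194 → profitable ✗; to w=23 gives 5717 − 248×23 = 13 → profitable ✗.
Lemon (own payoff 2194): to w=23 gives 5717 − 485×23 = -5438 → no gain ✓; to w=104 gives 11586 − 485×104 = -38854 → no gain ✓.
Average (own payoff 5717 − 347×23 = -2264): to w=0 gives 2194 → profitable ✗; to w=104 gives 11586 − 347×104 = -24502 → no gain ✓.
3 of the 6 constraints hold; not an equilibrium.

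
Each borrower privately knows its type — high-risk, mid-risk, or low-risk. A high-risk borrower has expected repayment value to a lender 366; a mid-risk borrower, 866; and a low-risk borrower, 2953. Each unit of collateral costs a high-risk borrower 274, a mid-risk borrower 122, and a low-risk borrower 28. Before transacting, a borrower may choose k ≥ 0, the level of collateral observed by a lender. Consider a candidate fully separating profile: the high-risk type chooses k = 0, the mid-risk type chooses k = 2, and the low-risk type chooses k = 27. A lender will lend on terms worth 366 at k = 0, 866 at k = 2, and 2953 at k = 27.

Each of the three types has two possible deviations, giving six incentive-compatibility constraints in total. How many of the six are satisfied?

Low-risk (own payoff 2953 − 28×27 = 2197): to k=0 gives 366 → no gain ✓; to k=2 gives 866 − 28×2 = 810 → no gain ✓.
High-risk (own payoff 366): to k=2 gives 866 − 274×2 = 318 → no gain ✓; to k=27 gives 2953 − 274×27 = -4445 → no gain ✓.
Mid-risk (own payoff 866 − 122×2 = 622): to k=0 gives 366 → no gain ✓; to k=27 gives 2953 − 122×27 = -341 → no gain ✓.
6 of the 6 constraints hold; this profile is a separating equilibrium.

6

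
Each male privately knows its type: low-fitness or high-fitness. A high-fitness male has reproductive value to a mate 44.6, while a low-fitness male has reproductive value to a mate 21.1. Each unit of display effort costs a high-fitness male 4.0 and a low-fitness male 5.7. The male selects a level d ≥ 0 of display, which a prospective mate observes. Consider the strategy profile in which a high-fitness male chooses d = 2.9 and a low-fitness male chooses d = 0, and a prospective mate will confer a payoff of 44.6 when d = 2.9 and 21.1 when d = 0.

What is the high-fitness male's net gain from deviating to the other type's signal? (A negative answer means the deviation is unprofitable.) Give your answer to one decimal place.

-11.9

Playing d = 2.9 the high-fitness male receives 44.6 − 4.0 × 2.9 = 33.
Deviating to d = 0 yields 21.1 instead.
Gain from deviating: 21.1 − 33 = -11.9.
The gain is negative, so the high-fitness type's incentive-compatibility constraint is satisfied.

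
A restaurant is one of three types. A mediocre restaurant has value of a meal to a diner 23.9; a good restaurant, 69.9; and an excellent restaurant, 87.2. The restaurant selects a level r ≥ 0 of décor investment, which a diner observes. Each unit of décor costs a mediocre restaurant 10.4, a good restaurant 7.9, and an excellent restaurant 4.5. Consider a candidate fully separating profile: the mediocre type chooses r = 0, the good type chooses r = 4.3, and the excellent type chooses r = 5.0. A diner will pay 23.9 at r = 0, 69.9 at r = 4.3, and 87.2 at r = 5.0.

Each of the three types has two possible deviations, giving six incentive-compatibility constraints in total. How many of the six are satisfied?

Excellent (own payoff 87.2 − 4.5×5.0 = 64.7): to r=0 gives 23.9 → no gain ✓; to r=4.3 gives 69.9 − 4.5×4.3 = 50.55 → no gain ✓.
Good (own payoff 69.9 − 7.9×4.3 = 35.93): to r=0 gives 23.9 → no gain ✓; to r=5.0 gives 87.2 − 7.9×5.0 = 47.7 → profitable ✗.
Mediocre (own payoff 23.9): to r=4.3 gives 69.9 − 10.4×4.3 = 25.18 → profitable ✗; to r=5.0 gives 87.2 − 10.4×5.0 = 35.2 → profitable ✗.
3 of the 6 constraints hold; not an equilibrium.

3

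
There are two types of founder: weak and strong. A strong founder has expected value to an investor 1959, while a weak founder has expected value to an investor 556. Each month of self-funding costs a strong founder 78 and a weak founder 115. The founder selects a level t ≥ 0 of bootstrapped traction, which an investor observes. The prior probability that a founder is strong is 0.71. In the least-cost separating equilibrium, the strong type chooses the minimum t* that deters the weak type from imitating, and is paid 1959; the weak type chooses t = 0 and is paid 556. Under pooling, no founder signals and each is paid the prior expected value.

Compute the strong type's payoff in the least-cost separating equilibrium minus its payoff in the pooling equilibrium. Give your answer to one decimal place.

Least-cost separating signal: t* solves 556 = 1959 − 115·t*, so t* = (1959 − 556)/115 = 12.2.
Strong type's separating payoff: 1959 − 78 × t* = 1959 − 78 × (1959 − 556)/115 = 1959 − 109434/115 = 1007.4.
Pooling payoff: 0.71 × 1959 + 0.29 × 556 = 1552.13.
Difference: 1007.4 − 1552.13 = -544.73, i.e. -544.7 to one decimal place.
The strong type would prefer the pooling outcome.

-544.7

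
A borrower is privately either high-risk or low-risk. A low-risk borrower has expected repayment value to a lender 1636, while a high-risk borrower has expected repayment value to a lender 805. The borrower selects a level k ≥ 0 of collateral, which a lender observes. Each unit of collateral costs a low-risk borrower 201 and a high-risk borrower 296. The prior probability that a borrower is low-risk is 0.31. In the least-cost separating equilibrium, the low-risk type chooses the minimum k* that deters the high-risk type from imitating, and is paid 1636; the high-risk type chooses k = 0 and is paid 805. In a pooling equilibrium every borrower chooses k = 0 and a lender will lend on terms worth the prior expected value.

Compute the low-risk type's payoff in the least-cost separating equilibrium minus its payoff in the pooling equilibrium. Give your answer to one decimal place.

Least-cost separating signal: k* solves 805 = 1636 − 296·k*, so k* = (1636 − 805)/296 ≈ 2.8074.
Low-risk type's separating payoff: 1636 − 201 × k* = 1636 − 201 × (1636 − 805)/296 = 1636 − 167031/296 ≈ 1071.706.
Pooling payoff: 0.31 × 1636 + 0.69 × 805 = 1062.61.
Difference: 1071.706 − 1062.61 = 9.096, i.e. 9.1 to one decimal place.
The low-risk type prefers to separate.

9.1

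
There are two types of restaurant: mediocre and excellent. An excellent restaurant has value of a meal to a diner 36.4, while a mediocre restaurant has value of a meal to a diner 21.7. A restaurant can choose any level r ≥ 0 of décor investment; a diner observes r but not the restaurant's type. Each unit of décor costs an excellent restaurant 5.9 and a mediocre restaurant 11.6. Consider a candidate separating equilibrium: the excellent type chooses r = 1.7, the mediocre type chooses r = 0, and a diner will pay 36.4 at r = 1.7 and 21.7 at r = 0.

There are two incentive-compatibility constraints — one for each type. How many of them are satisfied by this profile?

Excellent type: signal → 36.4 − 5.9 × 1.7 = 26.37; deviate to 0 → 21.7. IC holds (26.37 ≥ 21.7).
Mediocre type: stay at 0 → 21.7; mimic → 36.4 − 11.6 × 1.7 = 16.68. IC holds (21.7 ≥ 16.68).
2 of 2 constraints hold, so this is a separating equilibrium.

2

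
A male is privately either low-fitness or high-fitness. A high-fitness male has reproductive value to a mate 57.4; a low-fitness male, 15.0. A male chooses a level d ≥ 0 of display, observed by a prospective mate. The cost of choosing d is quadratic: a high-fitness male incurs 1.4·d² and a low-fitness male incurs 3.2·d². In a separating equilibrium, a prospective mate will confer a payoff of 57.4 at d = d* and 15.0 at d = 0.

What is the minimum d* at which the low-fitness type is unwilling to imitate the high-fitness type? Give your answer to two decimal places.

The low-fitness type at d = 0 receives 15.0; imitating at d* yields 57.4 − 3.2·d*².
Indifference: 15.0 = 57.4 − 3.2·d*², so d*² = (57.4 − 15.0) / 3.2 = 13.25.
d* = √13.25 ≈ 3.64.

3.64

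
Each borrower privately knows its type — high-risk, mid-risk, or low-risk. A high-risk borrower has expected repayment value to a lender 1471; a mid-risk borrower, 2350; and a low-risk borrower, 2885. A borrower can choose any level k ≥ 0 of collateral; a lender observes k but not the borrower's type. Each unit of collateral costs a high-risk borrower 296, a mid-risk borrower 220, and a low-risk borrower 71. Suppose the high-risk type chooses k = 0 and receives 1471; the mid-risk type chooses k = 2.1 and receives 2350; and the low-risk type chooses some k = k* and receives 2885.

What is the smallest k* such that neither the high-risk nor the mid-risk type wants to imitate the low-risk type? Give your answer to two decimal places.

4.78

High-risk type (on-path payoff 1471) won't mimic when 1471 ≥ 2885 − 296·k*, i.e. k* ≥ 4.78.
Mid-risk type (on-path payoff 2350 − 220×2.1 = 1888) won't mimic when 1888 ≥ 2885 − 220·k*, i.e. k* ≥ 4.53.
Both must hold, so k* = max(4.78, 4.53) = 4.78. The high-risk type's constraint binds.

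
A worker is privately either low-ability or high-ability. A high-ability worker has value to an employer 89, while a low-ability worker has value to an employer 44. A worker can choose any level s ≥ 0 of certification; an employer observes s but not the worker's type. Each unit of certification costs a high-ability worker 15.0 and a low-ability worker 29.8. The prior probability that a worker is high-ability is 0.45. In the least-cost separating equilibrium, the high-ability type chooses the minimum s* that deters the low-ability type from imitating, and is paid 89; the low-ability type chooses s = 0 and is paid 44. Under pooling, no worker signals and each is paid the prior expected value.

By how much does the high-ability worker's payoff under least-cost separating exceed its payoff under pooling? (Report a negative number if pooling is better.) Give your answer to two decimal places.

Least-cost separating signal: s* solves 44 = 89 − 29.8·s*, so s* = (89 − 44)/29.8 ≈ 1.5101.
High-ability type's separating payoff: 89 − 15.0 × s* = 89 − 15.0 × (89 − 44)/29.8 = 89 − 675/29.8 ≈ 66.3490.
Pooling payoff: 0.45 × 89 + 0.55 × 44 = 64.25.
Difference: 66.3490 − 64.25 = 2.099, i.e. 2.10 to two decimal places.
The high-ability type prefers to separate.

2.10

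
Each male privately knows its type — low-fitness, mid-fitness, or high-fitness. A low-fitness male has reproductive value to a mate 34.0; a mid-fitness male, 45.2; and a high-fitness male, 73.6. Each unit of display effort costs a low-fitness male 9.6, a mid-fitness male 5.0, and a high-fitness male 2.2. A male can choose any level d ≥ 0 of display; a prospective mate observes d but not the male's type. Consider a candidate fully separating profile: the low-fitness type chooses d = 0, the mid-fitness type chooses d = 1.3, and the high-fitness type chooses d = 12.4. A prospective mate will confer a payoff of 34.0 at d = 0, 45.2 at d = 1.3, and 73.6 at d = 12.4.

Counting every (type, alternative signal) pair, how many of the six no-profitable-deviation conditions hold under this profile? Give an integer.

High-fitness (own payoff 73.6 − 2.2×12.4 = 46.32): to d=0 gives 34.0 → no gain ✓; to d=1.3 gives 45.2 − 2.2×1.3 = 42.34 → no gain ✓.
Mid-fitness (own payoff 45.2 − 5.0×1.3 = 38.7): to d=0 gives 34.0 → no gain ✓; to d=12.4 gives 73.6 − 5.0×12.4 = 11.6 → no gain ✓.
Low-fitness (own payoff 34.0): to d=1.3 gives 45.2 − 9.6×1.3 = 32.72 → no gain ✓; to d=12.4 gives 73.6 − 9.6×12.4 = -45.44 → no gain ✓.
6 of the 6 constraints hold; this profile is a separating equilibrium.

6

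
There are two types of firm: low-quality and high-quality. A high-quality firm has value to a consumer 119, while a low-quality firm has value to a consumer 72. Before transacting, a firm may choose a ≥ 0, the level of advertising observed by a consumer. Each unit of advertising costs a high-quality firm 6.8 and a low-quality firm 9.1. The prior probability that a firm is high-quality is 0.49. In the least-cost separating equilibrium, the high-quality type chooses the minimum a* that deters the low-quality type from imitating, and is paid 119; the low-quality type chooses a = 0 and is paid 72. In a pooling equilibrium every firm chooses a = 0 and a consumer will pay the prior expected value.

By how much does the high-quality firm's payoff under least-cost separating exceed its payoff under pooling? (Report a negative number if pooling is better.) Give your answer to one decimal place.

-11.2

Least-cost separating signal: a* solves 72 = 119 − 9.1·a*, so a* = (119 − 72)/9.1 ≈ 5.1648.
High-quality type's separating payoff: 119 − 6.8 × a* = 119 − 6.8 × (119 − 72)/9.1 = 119 − 319.6/9.1 ≈ 83.879.
Pooling payoff: 0.49 × 119 + 0.51 × 72 = 95.03.
Difference: 83.879 − 95.03 = -11.151, i.e. -11.2 to one decimal place.
The high-quality type would prefer the pooling outcome.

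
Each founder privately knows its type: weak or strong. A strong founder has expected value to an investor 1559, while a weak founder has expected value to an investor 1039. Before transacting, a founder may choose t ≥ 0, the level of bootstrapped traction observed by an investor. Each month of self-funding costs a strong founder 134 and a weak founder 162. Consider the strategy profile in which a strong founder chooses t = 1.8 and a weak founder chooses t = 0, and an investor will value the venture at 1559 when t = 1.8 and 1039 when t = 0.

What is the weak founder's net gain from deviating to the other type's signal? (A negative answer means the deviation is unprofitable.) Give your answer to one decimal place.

Playing t = 0 the weak founder receives 1039.
Deviating to t = 1.8 brings payment 1559 at cost 162 × 1.8 = 291.6, netting 1267.4.
Gain from deviating: 1267.4 − 1039 = 228.4.
The gain is positive, so the weak type's incentive-compatibility constraint is violated — this profile is not a separating equilibrium.

228.4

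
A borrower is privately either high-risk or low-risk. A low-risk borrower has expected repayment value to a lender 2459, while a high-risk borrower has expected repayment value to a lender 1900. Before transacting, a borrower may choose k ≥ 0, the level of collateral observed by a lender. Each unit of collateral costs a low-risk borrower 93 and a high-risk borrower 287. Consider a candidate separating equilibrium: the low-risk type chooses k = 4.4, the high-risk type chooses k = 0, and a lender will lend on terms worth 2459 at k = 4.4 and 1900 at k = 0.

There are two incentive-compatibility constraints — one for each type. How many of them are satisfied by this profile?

High-risk type: stay at 0 → 1900; mimic → 2459 − 287 × 4.4 = 1196.2. IC holds (1900 ≥ 1196.2).
Low-risk type: signal → 2459 − 93 × 4.4 = 2049.8; deviate to 0 → 1900. IC holds (2049.8 ≥ 1900).
2 of 2 constraints hold, so this is a separating equilibrium.

2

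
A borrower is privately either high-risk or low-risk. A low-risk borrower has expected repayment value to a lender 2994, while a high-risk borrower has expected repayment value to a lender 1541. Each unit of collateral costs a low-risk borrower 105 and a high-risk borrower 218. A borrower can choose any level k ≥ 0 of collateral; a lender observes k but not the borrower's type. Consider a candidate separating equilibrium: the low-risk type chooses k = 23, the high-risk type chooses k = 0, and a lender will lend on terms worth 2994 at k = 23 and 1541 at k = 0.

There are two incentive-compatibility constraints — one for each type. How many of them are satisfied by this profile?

1

Low-risk type: signal → 2994 − 105 × 23 = 579; deviate to 0 → 1541. IC fails (579 < 1541).
High-risk type: stay at 0 → 1541; mimic → 2994 − 218 × 23 = -2020. IC holds (1541 ≥ -2020).
1 of 2 constraints hold, so this profile is not an equilibrium.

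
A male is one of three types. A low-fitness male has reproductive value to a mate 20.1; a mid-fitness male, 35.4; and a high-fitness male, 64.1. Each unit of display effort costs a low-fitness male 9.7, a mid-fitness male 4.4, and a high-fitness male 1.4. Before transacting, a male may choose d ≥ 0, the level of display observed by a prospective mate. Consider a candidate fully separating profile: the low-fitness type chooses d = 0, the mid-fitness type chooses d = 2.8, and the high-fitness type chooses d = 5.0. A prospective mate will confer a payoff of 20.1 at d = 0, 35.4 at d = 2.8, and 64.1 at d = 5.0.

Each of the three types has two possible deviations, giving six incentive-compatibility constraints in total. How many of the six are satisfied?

High-fitness (own payoff 64.1 − 1.4×5.0 = 57.1): to d=0 gives 20.1 → no gain ✓; to d=2.8 gives 35.4 − 1.4×2.8 = 31.48 → no gain ✓.
Low-fitness (own payoff 20.1): to d=2.8 gives 35.4 − 9.7×2.8 = 8.24 → no gain ✓; to d=5.0 gives 64.1 − 9.7×5.0 = 15.6 → no gain ✓.
Mid-fitness (own payoff 35.4 − 4.4×2.8 = 23.08): to d=0 gives 20.1 → no gain ✓; to d=5.0 gives 64.1 − 4.4×5.0 = 42.1 → profitable ✗.
5 of the 6 constraints hold; not an equilibrium.

5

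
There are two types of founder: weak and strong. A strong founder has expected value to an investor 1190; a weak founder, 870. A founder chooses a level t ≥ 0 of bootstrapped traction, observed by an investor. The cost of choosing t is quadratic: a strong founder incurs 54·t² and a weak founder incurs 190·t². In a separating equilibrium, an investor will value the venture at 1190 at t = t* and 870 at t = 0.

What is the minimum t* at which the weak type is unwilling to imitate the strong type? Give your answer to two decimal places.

1.30

The weak type at t = 0 receives 870; imitating at t* yields 1190 − 190·t*².
Indifference: 870 = 1190 − 190·t*², so t*² = (1190 − 870) / 190 ≈ 1.6842.
t* = √1.6842 ≈ 1.30.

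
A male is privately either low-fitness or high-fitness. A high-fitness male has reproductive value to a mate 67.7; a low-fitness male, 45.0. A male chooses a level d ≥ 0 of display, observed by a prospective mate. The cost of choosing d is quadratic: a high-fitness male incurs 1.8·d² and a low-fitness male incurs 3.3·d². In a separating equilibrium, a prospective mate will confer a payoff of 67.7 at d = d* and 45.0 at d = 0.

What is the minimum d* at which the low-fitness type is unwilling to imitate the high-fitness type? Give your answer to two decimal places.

The low-fitness type at d = 0 receives 45.0; imitating at d* yields 67.7 − 3.3·d*².
Indifference: 45.0 = 67.7 − 3.3·d*², so d*² = (67.7 − 45.0) / 3.3 ≈ 6.8788.
d* = √6.8788 ≈ 2.62.

2.62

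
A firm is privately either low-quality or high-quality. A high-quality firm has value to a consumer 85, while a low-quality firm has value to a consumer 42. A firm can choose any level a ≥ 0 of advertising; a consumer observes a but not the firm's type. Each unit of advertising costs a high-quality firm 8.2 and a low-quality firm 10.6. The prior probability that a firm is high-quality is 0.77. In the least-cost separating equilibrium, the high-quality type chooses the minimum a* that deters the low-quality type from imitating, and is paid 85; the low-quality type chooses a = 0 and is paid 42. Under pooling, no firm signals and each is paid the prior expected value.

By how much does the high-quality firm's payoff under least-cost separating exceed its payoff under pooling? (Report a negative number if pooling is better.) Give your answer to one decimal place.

Least-cost separating signal: a* solves 42 = 85 − 10.6·a*, so a* = (85 − 42)/10.6 ≈ 4.0566.
High-quality type's separating payoff: 85 − 8.2 × a* = 85 − 8.2 × (85 − 42)/10.6 = 85 − 352.6/10.6 ≈ 51.736.
Pooling payoff: 0.77 × 85 + 0.23 × 42 = 75.11.
Difference: 51.736 − 75.11 = -23.374, i.e. -23.4 to one decimal place.
The high-quality type would prefer the pooling outcome.

-23.4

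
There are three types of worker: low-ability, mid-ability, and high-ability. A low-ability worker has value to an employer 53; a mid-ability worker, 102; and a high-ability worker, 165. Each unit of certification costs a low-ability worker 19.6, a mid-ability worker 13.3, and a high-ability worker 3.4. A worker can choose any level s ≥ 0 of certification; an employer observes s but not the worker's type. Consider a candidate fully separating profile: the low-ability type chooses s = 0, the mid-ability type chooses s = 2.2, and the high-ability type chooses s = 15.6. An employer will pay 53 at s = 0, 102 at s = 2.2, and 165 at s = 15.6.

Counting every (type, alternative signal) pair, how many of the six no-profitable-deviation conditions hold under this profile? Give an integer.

5

Mid-ability (own payoff 102 − 13.3×2.2 = 72.74): to s=0 gives 53 → no gain ✓; to s=15.6 gives 165 − 13.3×15.6 = -42.48 → no gain ✓.
High-ability (own payoff 165 − 3.4×15.6 = 111.96): to s=0 gives 53 → no gain ✓; to s=2.2 gives 102 − 3.4×2.2 = 94.52 → no gain ✓.
Low-ability (own payoff 53): to s=2.2 gives 102 − 19.6×2.2 = 58.88 → profitable ✗; to s=15.6 gives 165 − 19.6×15.6 = -140.76 → no gain ✓.
5 of the 6 constraints hold; not an equilibrium.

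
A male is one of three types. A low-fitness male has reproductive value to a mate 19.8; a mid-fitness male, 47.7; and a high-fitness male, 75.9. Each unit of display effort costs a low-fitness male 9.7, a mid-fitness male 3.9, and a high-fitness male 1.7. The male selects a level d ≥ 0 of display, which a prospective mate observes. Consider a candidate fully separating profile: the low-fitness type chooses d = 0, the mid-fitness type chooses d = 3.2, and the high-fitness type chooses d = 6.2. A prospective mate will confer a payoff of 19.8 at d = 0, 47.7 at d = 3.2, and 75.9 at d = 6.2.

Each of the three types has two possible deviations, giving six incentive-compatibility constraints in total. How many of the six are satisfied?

5

Low-fitness (own payoff 19.8): to d=3.2 gives 47.7 − 9.7×3.2 = 16.66 → no gain ✓; to d=6.2 gives 75.9 − 9.7×6.2 = 15.76 → no gain ✓.
Mid-fitness (own payoff 47.7 − 3.9×3.2 = 35.22): to d=0 gives 19.8 → no gain ✓; to d=6.2 gives 75.9 − 3.9×6.2 = 51.72 → profitable ✗.
High-fitness (own payoff 75.9 − 1.7×6.2 = 65.36): to d=0 gives 19.8 → no gain ✓; to d=3.2 gives 47.7 − 1.7×3.2 = 42.26 → no gain ✓.
5 of the 6 constraints hold; not an equilibrium.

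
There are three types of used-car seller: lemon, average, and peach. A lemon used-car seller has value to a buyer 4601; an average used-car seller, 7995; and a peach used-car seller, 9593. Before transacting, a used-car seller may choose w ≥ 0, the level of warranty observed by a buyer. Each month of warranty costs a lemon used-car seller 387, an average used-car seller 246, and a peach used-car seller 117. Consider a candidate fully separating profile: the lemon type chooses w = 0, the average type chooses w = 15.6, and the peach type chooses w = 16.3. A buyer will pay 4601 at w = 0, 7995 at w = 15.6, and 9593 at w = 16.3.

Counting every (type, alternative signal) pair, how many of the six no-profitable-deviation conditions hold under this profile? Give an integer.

4

Peach (own payoff 9593 − 117×16.3 = 7685.9): to w=0 gives 4601 → no gain ✓; to w=15.6 gives 7995 − 117×15.6 = 6169.8 → no gain ✓.
Average (own payoff 7995 − 246×15.6 = 4157.4): to w=0 gives 4601 → profitable ✗; to w=16.3 gives 9593 − 246×16.3 = 5583.2 → profitable ✗.
Lemon (own payoff 4601): to w=15.6 gives 7995 − 387×15.6 = 1957.8 → no gain ✓; to w=16.3 gives 9593 − 387×16.3 = 3284.9 → no gain ✓.
4 of the 6 constraints hold; not an equilibrium.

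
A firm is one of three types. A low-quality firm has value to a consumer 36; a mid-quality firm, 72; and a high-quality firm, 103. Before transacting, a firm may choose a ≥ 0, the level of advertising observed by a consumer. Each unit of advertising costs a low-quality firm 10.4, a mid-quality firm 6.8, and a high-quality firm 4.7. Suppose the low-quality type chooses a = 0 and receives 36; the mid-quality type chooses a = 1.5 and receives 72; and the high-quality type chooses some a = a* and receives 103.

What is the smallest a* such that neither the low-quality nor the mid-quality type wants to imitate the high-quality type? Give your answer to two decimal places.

6.44

Mid-quality type (on-path payoff 72 − 6.8×1.5 = 61.8) won't mimic when 61.8 ≥ 103 − 6.8·a*, i.e. a* ≥ 6.06.
Low-quality type (on-path payoff 36) won't mimic when 36 ≥ 103 − 10.4·a*, i.e. a* ≥ 6.44.
Both must hold, so a* = max(6.44, 6.06) = 6.44. The low-quality type's constraint binds.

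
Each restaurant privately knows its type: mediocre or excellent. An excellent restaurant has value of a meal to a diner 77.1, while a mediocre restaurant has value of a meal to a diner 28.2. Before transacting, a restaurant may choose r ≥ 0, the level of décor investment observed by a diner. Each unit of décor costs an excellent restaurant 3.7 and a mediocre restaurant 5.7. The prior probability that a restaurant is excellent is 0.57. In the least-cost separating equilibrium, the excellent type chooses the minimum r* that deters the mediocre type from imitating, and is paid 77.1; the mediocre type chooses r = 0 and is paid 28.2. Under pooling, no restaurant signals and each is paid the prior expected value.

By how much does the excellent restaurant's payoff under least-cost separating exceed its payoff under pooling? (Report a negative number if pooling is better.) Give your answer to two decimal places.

-10.72

Least-cost separating signal: r* solves 28.2 = 77.1 − 5.7·r*, so r* = (77.1 − 28.2)/5.7 ≈ 8.5789.
Excellent type's separating payoff: 77.1 − 3.7 × r* = 77.1 − 3.7 × (77.1 − 28.2)/5.7 = 77.1 − 180.93/5.7 ≈ 45.3579.
Pooling payoff: 0.57 × 77.1 + 0.43 × 28.2 = 56.073.
Difference: 45.3579 − 56.073 = -10.7151, i.e. -10.72 to two decimal places.
The excellent type would prefer the pooling outcome.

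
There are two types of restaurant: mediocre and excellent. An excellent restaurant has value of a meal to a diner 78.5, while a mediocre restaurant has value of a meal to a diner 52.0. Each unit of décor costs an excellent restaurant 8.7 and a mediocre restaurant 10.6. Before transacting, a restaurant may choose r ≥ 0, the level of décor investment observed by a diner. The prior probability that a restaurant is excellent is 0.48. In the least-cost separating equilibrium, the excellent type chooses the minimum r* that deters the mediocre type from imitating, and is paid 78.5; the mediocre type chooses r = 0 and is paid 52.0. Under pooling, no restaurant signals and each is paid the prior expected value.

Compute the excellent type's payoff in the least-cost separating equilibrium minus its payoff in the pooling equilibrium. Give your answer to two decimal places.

-7.97

Least-cost separating signal: r* solves 52.0 = 78.5 − 10.6·r*, so r* = (78.5 − 52.0)/10.6 = 2.5.
Excellent type's separating payoff: 78.5 − 8.7 × r* = 78.5 − 8.7 × (78.5 − 52.0)/10.6 = 78.5 − 230.55/10.6 = 56.75.
Pooling payoff: 0.48 × 78.5 + 0.52 × 52.0 = 64.72.
Difference: 56.75 − 64.72 = -7.97.
The excellent type would prefer the pooling outcome.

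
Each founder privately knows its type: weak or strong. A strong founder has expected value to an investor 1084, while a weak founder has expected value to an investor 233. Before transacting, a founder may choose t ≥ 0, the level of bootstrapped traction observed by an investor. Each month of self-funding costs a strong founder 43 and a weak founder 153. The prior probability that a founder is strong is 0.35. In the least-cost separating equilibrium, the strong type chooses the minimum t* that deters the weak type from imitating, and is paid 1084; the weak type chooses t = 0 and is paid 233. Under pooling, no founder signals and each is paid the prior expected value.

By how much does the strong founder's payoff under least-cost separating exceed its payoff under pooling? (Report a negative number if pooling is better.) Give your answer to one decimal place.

Least-cost separating signal: t* solves 233 = 1084 − 153·t*, so t* = (1084 − 233)/153 ≈ 5.5621.
Strong type's separating payoff: 1084 − 43 × t* = 1084 − 43 × (1084 − 233)/153 = 1084 − 36593/153 ≈ 844.830.
Pooling payoff: 0.35 × 1084 + 0.65 × 233 = 530.85.
Difference: 844.830 − 530.85 = 313.98, i.e. 314.0 to one decimal place.
The strong type prefers to separate.

314.0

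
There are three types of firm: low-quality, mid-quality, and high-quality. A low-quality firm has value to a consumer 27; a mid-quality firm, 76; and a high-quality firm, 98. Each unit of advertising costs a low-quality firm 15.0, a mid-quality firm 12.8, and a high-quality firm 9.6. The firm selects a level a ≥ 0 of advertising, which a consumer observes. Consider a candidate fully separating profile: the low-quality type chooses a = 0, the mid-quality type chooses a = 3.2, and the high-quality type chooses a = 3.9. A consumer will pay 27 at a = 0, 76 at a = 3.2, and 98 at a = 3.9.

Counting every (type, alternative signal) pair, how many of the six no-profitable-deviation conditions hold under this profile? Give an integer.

3

Low-quality (own payoff 27): to a=3.2 gives 76 − 15.0×3.2 = 28 → profitable ✗; to a=3.9 gives 98 − 15.0×3.9 = 39.5 → profitable ✗.
Mid-quality (own payoff 76 − 12.8×3.2 = 35.04): to a=0 gives 27 → no gain ✓; to a=3.9 gives 98 − 12.8×3.9 = 48.08 → profitable ✗.
High-quality (own payoff 98 − 9.6×3.9 = 60.56): to a=0 gives 27 → no gain ✓; to a=3.2 gives 76 − 9.6×3.2 = 45.28 → no gain ✓.
3 of the 6 constraints hold; not an equilibrium.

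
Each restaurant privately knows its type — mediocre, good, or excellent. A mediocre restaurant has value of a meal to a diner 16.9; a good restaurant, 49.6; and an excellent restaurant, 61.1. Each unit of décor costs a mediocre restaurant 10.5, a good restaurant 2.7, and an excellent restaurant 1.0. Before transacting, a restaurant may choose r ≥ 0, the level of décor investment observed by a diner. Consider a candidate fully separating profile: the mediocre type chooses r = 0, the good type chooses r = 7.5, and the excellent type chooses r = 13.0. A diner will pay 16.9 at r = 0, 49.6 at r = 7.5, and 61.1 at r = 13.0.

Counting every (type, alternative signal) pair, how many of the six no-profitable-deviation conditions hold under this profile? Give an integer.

6

Good (own payoff 49.6 − 2.7×7.5 = 29.35): to r=0 gives 16.9 → no gain ✓; to r=13.0 gives 61.1 − 2.7×13.0 = 26 → no gain ✓.
Mediocre (own payoff 16.9): to r=7.5 gives 49.6 − 10.5×7.5 = -29.15 → no gain ✓; to r=13.0 gives 61.1 − 10.5×13.0 = -75.4 → no gain ✓.
Excellent (own payoff 61.1 − 1.0×13.0 = 48.1): to r=0 gives 16.9 → no gain ✓; to r=7.5 gives 49.6 − 1.0×7.5 = 42.1 → no gain ✓.
6 of the 6 constraints hold; this profile is a separating equilibrium.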